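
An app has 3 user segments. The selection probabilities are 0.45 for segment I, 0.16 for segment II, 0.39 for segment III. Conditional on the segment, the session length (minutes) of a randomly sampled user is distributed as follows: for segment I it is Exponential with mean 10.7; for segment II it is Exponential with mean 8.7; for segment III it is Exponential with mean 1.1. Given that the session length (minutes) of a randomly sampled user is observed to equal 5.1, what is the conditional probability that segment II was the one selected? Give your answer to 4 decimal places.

Likelihoods f(5.1 | ·): I: 0.0580251; II: 0.0639579; III: 0.00881171.
Posterior ∝ prior × likelihood. Numerator for II: 0.16·0.0639579 = 0.0102333.
Normalizing constant: 0.45·0.0580251 + 0.16·0.0639579 + 0.39·0.00881171 = 0.0397811.
P(II | observation) = 0.0102333 / 0.0397811 = 0.257239.

0.2572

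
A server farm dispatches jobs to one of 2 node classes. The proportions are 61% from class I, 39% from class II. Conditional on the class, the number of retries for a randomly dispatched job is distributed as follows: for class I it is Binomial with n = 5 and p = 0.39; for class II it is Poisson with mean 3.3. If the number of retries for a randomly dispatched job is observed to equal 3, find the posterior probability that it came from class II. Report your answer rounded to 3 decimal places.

0.390

Likelihoods P(X=3 | ·): I: 0.220726; II: 0.220912.
Posterior ∝ prior × likelihood. Numerator for II: 0.39·0.220912 = 0.0861556.
Normalizing constant: 0.61·0.220726 + 0.39·0.220912 = 0.220798.
P(II | observation) = 0.0861556 / 0.220798 = 0.3902.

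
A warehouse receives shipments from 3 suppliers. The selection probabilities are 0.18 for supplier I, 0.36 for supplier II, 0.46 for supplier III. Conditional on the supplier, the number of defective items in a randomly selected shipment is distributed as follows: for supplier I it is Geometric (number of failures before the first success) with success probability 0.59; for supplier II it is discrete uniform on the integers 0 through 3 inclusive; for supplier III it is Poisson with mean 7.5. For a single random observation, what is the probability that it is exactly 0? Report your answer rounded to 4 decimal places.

Conditional on each supplier, P(X = 0): I: 0.59; II: 0.25; III: 0.000553084.
By total probability, P(X = 0) = 0.18·0.59 + 0.36·0.25 + 0.46·0.000553084 = 0.196454.

0.1965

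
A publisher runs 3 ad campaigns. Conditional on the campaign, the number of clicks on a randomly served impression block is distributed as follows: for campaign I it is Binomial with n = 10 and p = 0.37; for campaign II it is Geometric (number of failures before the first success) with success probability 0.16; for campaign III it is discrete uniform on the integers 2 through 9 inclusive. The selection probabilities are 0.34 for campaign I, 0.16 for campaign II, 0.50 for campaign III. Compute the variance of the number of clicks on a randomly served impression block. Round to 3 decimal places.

Per component, I: μ=3.7, E[X²]=16.021; II: μ=5.25, E[X²]=60.375; III: μ=5.5, E[X²]=35.5.
E[X] = 0.34·3.7 + 0.16·5.25 + 0.5·5.5 = 4.848.
E[X²] = 0.34·16.021 + 0.16·60.375 + 0.5·35.5 = 32.8571.
Var(X) = E[X²] − (E[X])² = 32.8571 − 23.5031 = 9.35404.

9.354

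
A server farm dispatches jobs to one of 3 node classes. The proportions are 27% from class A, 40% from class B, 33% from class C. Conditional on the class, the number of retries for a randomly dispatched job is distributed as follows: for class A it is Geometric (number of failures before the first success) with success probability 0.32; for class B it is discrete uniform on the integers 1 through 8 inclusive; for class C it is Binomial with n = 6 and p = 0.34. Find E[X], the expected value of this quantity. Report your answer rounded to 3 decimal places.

3.047

Component means — A: 2.125; B: 4.5; C: 2.04.
E[X] = 0.27·2.125 + 0.4·4.5 + 0.33·2.04 = 3.04695.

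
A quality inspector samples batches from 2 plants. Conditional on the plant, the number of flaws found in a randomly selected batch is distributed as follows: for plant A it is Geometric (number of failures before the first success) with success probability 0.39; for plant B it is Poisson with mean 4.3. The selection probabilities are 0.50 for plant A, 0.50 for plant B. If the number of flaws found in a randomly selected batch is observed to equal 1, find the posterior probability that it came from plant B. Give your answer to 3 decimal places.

Likelihoods P(X=1 | ·): A: 0.2379; B: 0.0583448.
Posterior ∝ prior × likelihood. Numerator for B: 0.5·0.0583448 = 0.0291724.
Normalizing constant: 0.5·0.2379 + 0.5·0.0583448 = 0.148122.
P(B | observation) = 0.0291724 / 0.148122 = 0.196948.

0.197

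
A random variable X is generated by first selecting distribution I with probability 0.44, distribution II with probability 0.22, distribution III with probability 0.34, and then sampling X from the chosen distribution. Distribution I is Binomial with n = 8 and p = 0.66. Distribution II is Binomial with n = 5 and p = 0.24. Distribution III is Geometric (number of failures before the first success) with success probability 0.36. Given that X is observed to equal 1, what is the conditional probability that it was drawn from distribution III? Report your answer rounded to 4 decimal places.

Likelihoods P(X=1 | ·): I: 0.00277323; II: 0.400346; III: 0.2304.
Posterior ∝ prior × likelihood. Numerator for III: 0.34·0.2304 = 0.078336.
Normalizing constant: 0.44·0.00277323 + 0.22·0.400346 + 0.34·0.2304 = 0.167632.
P(III | observation) = 0.078336 / 0.167632 = 0.467308.

0.4673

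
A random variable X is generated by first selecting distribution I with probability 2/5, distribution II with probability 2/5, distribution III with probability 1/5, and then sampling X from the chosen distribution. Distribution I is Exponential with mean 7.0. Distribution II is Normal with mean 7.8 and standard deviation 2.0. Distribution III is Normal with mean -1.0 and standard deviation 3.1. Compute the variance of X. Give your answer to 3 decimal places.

34.540

Per component, I: μ=7, E[X²]=98; II: μ=7.8, E[X²]=64.84; III: μ=-1, E[X²]=10.61.
E[X] = 0.4·7 + 0.4·7.8 + 0.2·-1 = 5.72.
E[X²] = 0.4·98 + 0.4·64.84 + 0.2·10.61 = 67.258.
Var(X) = E[X²] − (E[X])² = 67.258 − 32.7184 = 34.5396.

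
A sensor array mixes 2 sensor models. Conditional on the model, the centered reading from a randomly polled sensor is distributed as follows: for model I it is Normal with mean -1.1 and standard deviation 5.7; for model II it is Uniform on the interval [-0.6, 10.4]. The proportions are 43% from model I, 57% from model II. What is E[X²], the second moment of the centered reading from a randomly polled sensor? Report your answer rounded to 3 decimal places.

For each component E[X²] = Var + (mean)², giving I: 33.7; II: 34.0933.
Overall E[X²] = 0.43·33.7 + 0.57·34.0933 = 33.9242.

33.924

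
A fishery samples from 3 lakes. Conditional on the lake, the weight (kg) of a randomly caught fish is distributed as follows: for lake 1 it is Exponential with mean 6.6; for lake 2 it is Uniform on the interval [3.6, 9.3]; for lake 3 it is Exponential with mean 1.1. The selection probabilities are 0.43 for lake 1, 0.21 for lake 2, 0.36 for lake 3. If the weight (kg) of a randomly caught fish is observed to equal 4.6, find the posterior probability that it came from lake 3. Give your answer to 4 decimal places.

Likelihoods f(4.6 | ·): 1: 0.0754685; 2: 0.175439; 3: 0.0138825.
Posterior ∝ prior × likelihood. Numerator for 3: 0.36·0.0138825 = 0.00499769.
Normalizing constant: 0.43·0.0754685 + 0.21·0.175439 + 0.36·0.0138825 = 0.0742913.
P(3 | observation) = 0.00499769 / 0.0742913 = 0.0672716.

0.0673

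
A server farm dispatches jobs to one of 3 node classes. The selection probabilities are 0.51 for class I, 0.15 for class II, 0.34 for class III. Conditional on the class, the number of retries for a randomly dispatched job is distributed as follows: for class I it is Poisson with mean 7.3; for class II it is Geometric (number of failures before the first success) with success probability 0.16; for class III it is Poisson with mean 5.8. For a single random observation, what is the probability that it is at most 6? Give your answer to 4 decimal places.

0.5299

Conditional on each class, P(X ≤ 6): I: 0.406032; II: 0.70491; III: 0.638391.
By total probability, P(X ≤ 6) = 0.51·0.406032 + 0.15·0.70491 + 0.34·0.638391 = 0.529866.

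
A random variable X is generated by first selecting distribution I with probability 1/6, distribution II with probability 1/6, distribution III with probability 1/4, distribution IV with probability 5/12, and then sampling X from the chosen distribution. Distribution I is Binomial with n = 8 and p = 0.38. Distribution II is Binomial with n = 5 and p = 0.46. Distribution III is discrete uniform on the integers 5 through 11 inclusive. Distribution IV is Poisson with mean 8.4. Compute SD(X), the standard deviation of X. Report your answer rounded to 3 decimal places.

Per component, I: μ=3.04, E[X²]=11.1264; II: μ=2.3, E[X²]=6.532; III: μ=8, E[X²]=68; IV: μ=8.4, E[X²]=78.96.
E[X] = 0.166667·3.04 + 0.166667·2.3 + 0.25·8 + 0.416667·8.4 = 6.39.
E[X²] = 0.166667·11.1264 + 0.166667·6.532 + 0.25·68 + 0.416667·78.96 = 52.8431.
Var(X) = E[X²] − (E[X])² = 52.8431 − 40.8321 = 12.011.
SD(X) = √12.011 = 3.46568.

3.466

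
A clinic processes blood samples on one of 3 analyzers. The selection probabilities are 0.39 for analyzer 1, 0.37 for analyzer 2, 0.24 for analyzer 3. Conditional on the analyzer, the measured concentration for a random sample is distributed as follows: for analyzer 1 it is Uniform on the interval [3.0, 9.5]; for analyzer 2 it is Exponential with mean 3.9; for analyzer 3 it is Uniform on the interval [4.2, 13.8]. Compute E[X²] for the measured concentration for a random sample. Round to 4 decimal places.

49.1461

For each component E[X²] = Var + (mean)², giving 1: 42.5833; 2: 30.42; 3: 88.68.
Overall E[X²] = 0.39·42.5833 + 0.37·30.42 + 0.24·88.68 = 49.1461.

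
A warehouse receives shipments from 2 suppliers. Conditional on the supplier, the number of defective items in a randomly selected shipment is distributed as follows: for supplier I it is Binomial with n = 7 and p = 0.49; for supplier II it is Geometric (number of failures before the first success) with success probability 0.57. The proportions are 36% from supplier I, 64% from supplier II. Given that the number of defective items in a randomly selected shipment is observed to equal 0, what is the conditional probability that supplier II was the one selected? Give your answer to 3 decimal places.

Likelihoods P(X=0 | ·): I: 0.00897411; II: 0.57.
Posterior ∝ prior × likelihood. Numerator for II: 0.64·0.57 = 0.3648.
Normalizing constant: 0.36·0.00897411 + 0.64·0.57 = 0.368031.
P(II | observation) = 0.3648 / 0.368031 = 0.991222.

0.991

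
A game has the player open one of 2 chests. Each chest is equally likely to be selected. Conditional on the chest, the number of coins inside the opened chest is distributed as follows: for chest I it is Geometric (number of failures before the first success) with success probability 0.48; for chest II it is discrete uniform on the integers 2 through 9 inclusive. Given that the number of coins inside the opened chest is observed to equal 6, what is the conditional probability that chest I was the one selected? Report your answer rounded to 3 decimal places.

0.071

Likelihoods P(X=6 | ·): I: 0.00948989; II: 0.125.
Posterior ∝ prior × likelihood. Numerator for I: 0.5·0.00948989 = 0.00474495.
Normalizing constant: 0.5·0.00948989 + 0.5·0.125 = 0.0672449.
P(I | observation) = 0.00474495 / 0.0672449 = 0.0705621.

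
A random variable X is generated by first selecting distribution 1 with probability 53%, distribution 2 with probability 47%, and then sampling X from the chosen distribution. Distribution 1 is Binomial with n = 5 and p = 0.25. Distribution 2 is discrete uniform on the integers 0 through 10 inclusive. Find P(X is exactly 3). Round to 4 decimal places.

Conditional on each component, P(X = 3): 1: 0.0878906; 2: 0.0909091.
By total probability, P(X = 3) = 0.53·0.0878906 + 0.47·0.0909091 = 0.0893093.

0.0893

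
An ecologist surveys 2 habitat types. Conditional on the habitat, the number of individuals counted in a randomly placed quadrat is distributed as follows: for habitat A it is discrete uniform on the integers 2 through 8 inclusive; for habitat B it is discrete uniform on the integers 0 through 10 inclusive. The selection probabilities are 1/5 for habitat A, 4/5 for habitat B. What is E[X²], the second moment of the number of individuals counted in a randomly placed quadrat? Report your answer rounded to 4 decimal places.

For each component E[X²] = Var + (mean)², giving A: 29; B: 35.
Overall E[X²] = 0.2·29 + 0.8·35 = 33.8.

33.8000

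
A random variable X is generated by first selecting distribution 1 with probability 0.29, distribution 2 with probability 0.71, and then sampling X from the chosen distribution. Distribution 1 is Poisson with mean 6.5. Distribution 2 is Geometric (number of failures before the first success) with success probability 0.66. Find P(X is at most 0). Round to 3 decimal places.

Conditional on each component, P(X ≤ 0): 1: 0.00150344; 2: 0.66.
By total probability, P(X ≤ 0) = 0.29·0.00150344 + 0.71·0.66 = 0.469036.

0.469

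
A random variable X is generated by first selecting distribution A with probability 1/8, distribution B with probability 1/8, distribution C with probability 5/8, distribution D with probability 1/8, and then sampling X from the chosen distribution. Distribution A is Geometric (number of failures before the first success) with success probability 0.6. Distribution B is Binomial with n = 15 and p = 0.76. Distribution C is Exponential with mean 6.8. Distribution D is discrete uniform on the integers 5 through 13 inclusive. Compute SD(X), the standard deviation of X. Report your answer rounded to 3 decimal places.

6.177

Per component, A: μ=0.666667, E[X²]=1.55556; B: μ=11.4, E[X²]=132.696; C: μ=6.8, E[X²]=92.48; D: μ=9, E[X²]=87.6667.
E[X] = 0.125·0.666667 + 0.125·11.4 + 0.625·6.8 + 0.125·9 = 6.88333.
E[X²] = 0.125·1.55556 + 0.125·132.696 + 0.625·92.48 + 0.125·87.6667 = 85.5398.
Var(X) = E[X²] − (E[X])² = 85.5398 − 47.3803 = 38.1595.
SD(X) = √38.1595 = 6.17734.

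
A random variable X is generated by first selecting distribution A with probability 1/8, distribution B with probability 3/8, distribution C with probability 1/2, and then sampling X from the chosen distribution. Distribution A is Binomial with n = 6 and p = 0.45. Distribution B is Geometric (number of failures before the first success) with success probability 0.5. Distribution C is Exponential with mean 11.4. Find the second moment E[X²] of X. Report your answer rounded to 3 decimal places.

132.182

For each component E[X²] = Var + (mean)², giving A: 8.775; B: 3; C: 259.92.
Overall E[X²] = 0.125·8.775 + 0.375·3 + 0.5·259.92 = 132.182.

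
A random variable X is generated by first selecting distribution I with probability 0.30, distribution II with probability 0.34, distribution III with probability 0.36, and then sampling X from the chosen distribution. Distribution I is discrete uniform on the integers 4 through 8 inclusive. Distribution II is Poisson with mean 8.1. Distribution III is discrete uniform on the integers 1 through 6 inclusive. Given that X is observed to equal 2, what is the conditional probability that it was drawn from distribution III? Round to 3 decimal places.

0.947

Likelihoods P(X=2 | ·): I: 0; II: 0.0099576; III: 0.166667.
Posterior ∝ prior × likelihood. Numerator for III: 0.36·0.166667 = 0.06.
Normalizing constant: 0.3·0 + 0.34·0.0099576 + 0.36·0.166667 = 0.0633856.
P(III | observation) = 0.06 / 0.0633856 = 0.946587.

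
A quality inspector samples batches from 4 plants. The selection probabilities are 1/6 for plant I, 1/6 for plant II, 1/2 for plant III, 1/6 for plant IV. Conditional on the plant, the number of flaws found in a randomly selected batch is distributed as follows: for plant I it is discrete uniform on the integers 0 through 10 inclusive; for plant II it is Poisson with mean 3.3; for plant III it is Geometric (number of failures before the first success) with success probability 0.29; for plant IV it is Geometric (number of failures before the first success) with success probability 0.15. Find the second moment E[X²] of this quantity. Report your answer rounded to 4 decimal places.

27.0647

For each component E[X²] = Var + (mean)², giving I: 35; II: 14.19; III: 14.4364; IV: 69.8889.
Overall E[X²] = 0.166667·35 + 0.166667·14.19 + 0.5·14.4364 + 0.166667·69.8889 = 27.0647.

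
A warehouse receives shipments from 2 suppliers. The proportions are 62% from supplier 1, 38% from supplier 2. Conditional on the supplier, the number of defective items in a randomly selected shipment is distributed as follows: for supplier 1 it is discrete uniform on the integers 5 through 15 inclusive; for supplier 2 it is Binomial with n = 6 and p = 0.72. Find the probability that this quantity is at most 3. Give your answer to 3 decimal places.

Conditional on each supplier, P(X ≤ 3): 1: 0; 2: 0.219583.
By total probability, P(X ≤ 3) = 0.62·0 + 0.38·0.219583 = 0.0834416.

0.083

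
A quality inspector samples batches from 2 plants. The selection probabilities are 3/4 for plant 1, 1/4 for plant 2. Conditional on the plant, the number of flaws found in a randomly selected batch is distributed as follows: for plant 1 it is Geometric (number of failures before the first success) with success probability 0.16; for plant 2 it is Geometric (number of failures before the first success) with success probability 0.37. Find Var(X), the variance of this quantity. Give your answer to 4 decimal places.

Per component, 1: μ=5.25, E[X²]=60.375; 2: μ=1.7027, E[X²]=7.5011.
E[X] = 0.75·5.25 + 0.25·1.7027 = 4.36318.
E[X²] = 0.75·60.375 + 0.25·7.5011 = 47.1565.
Var(X) = E[X²] − (E[X])² = 47.1565 − 19.0373 = 28.1192.

28.1192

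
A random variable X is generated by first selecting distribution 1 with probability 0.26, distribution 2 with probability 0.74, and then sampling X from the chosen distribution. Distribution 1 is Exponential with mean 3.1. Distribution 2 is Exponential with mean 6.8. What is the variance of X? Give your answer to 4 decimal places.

39.3502

Per component, 1: μ=3.1, E[X²]=19.22; 2: μ=6.8, E[X²]=92.48.
E[X] = 0.26·3.1 + 0.74·6.8 = 5.838.
E[X²] = 0.26·19.22 + 0.74·92.48 = 73.4324.
Var(X) = E[X²] − (E[X])² = 73.4324 − 34.0822 = 39.3502.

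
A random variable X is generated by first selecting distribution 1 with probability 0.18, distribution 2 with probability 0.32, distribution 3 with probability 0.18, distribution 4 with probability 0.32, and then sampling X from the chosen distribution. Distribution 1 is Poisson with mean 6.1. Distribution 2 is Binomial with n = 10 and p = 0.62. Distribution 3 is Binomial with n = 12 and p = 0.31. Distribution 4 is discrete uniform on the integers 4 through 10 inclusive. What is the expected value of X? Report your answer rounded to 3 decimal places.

Component means — 1: 6.1; 2: 6.2; 3: 3.72; 4: 7.
E[X] = 0.18·6.1 + 0.32·6.2 + 0.18·3.72 + 0.32·7 = 5.9916.

5.992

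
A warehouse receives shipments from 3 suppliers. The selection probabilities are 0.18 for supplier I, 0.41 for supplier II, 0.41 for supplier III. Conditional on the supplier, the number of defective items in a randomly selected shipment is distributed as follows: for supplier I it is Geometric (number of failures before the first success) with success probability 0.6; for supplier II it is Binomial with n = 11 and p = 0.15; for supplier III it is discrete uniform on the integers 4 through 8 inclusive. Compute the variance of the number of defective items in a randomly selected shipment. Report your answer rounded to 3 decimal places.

Per component, I: μ=0.666667, E[X²]=1.55556; II: μ=1.65, E[X²]=4.125; III: μ=6, E[X²]=38.
E[X] = 0.18·0.666667 + 0.41·1.65 + 0.41·6 = 3.2565.
E[X²] = 0.18·1.55556 + 0.41·4.125 + 0.41·38 = 17.5512.
Var(X) = E[X²] − (E[X])² = 17.5512 − 10.6048 = 6.94646.

6.946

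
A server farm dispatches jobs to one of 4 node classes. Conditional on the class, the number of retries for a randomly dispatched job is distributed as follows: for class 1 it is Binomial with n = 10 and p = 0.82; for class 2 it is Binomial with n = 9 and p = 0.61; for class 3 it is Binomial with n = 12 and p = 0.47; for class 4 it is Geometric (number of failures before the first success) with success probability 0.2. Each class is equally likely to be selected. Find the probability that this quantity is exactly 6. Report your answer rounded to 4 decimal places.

Conditional on each class, P(X = 6): 1: 0.0670181; 2: 0.256716; 3: 0.220757; 4: 0.0524288.
By total probability, P(X = 6) = 0.25·0.0670181 + 0.25·0.256716 + 0.25·0.220757 + 0.25·0.0524288 = 0.14923.

0.1492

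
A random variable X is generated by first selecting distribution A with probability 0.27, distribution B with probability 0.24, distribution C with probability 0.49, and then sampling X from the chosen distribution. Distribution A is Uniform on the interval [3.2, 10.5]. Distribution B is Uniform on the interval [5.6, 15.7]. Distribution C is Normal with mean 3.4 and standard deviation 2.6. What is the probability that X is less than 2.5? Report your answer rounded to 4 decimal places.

Conditional on each component, P(X < 2.5): A: 0; B: 0; C: 0.364614.
By total probability, P(X < 2.5) = 0.27·0 + 0.24·0 + 0.49·0.364614 = 0.178661.

0.1787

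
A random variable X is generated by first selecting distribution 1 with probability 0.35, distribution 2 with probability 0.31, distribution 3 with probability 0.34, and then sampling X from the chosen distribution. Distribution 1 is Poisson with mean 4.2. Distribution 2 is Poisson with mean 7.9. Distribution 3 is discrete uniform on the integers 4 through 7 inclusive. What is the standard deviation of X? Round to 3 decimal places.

Per component, 1: μ=4.2, E[X²]=21.84; 2: μ=7.9, E[X²]=70.31; 3: μ=5.5, E[X²]=31.5.
E[X] = 0.35·4.2 + 0.31·7.9 + 0.34·5.5 = 5.789.
E[X²] = 0.35·21.84 + 0.31·70.31 + 0.34·31.5 = 40.1501.
Var(X) = E[X²] − (E[X])² = 40.1501 − 33.5125 = 6.63758.
SD(X) = √6.63758 = 2.57635.

2.576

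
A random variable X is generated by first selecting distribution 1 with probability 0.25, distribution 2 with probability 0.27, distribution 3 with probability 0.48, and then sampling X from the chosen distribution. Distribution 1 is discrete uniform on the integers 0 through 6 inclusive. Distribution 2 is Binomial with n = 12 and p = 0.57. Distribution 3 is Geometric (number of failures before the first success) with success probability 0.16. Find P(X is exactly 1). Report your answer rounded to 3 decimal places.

Conditional on each component, P(X = 1): 1: 0.142857; 2: 0.000635637; 3: 0.1344.
By total probability, P(X = 1) = 0.25·0.142857 + 0.27·0.000635637 + 0.48·0.1344 = 0.100398.

0.100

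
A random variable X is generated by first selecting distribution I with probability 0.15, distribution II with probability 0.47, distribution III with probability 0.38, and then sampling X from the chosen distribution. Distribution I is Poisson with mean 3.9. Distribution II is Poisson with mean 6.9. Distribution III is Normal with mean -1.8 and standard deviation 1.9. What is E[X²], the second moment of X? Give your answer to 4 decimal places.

For each component E[X²] = Var + (mean)², giving I: 19.11; II: 54.51; III: 6.85.
Overall E[X²] = 0.15·19.11 + 0.47·54.51 + 0.38·6.85 = 31.0892.

31.0892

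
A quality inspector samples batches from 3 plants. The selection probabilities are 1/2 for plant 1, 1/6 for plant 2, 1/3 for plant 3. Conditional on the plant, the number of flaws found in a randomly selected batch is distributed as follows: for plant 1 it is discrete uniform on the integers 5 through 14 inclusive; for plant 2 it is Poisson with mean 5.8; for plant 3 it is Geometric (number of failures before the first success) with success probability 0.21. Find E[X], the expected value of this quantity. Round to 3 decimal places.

Component means — 1: 9.5; 2: 5.8; 3: 3.7619.
E[X] = 0.5·9.5 + 0.166667·5.8 + 0.333333·3.7619 = 6.97063.

6.971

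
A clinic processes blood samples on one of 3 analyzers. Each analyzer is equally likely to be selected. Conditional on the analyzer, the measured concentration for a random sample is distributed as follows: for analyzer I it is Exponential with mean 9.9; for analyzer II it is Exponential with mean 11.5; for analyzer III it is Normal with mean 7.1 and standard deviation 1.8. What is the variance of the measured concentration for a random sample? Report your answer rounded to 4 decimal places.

81.1400

Per component, I: μ=9.9, E[X²]=196.02; II: μ=11.5, E[X²]=264.5; III: μ=7.1, E[X²]=53.65.
E[X] = 0.333333·9.9 + 0.333333·11.5 + 0.333333·7.1 = 9.5.
E[X²] = 0.333333·196.02 + 0.333333·264.5 + 0.333333·53.65 = 171.39.
Var(X) = E[X²] − (E[X])² = 171.39 − 90.25 = 81.14.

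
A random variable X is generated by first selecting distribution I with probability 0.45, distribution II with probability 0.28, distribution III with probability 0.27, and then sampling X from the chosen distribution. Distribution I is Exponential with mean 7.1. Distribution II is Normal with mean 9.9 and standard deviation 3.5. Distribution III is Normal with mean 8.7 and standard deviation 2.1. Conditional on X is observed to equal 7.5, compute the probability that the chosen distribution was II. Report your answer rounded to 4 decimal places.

Likelihoods f(7.5 | ·): I: 0.0489756; II: 0.0901028; III: 0.161356.
Posterior ∝ prior × likelihood. Numerator for II: 0.28·0.0901028 = 0.0252288.
Normalizing constant: 0.45·0.0489756 + 0.28·0.0901028 + 0.27·0.161356 = 0.090834.
P(II | observation) = 0.0252288 / 0.090834 = 0.277746.

0.2777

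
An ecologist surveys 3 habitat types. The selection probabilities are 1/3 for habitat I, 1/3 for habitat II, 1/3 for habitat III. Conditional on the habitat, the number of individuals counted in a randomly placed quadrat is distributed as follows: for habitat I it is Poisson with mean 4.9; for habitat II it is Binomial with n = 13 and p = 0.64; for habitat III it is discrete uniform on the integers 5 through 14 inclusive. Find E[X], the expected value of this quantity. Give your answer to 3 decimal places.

Component means — I: 4.9; II: 8.32; III: 9.5.
E[X] = 0.333333·4.9 + 0.333333·8.32 + 0.333333·9.5 = 7.57333.

7.573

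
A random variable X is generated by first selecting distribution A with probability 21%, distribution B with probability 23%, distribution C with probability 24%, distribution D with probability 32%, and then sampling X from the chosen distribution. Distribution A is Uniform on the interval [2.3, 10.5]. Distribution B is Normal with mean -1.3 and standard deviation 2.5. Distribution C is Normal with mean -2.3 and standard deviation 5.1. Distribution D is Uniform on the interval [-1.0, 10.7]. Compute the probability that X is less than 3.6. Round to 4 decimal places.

0.5937

Conditional on each component, P(X < 3.6): A: 0.158537; B: 0.975002; C: 0.876336; D: 0.393162.
By total probability, P(X < 3.6) = 0.21·0.158537 + 0.23·0.975002 + 0.24·0.876336 + 0.32·0.393162 = 0.593676.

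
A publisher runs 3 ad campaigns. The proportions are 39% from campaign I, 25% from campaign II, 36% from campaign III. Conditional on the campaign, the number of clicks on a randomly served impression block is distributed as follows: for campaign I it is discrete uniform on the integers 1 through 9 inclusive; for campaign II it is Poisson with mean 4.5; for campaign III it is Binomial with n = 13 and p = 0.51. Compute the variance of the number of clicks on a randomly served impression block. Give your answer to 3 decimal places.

5.700

Per component, I: μ=5, E[X²]=31.6667; II: μ=4.5, E[X²]=24.75; III: μ=6.63, E[X²]=47.2056.
E[X] = 0.39·5 + 0.25·4.5 + 0.36·6.63 = 5.4618.
E[X²] = 0.39·31.6667 + 0.25·24.75 + 0.36·47.2056 = 35.5315.
Var(X) = E[X²] − (E[X])² = 35.5315 − 29.8313 = 5.70026.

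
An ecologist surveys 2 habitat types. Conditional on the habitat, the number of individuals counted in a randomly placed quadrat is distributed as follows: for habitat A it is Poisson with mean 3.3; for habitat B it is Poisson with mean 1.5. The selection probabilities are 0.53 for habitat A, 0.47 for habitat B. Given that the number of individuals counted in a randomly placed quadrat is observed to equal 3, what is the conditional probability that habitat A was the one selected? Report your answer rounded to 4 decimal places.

0.6650

Likelihoods P(X=3 | ·): A: 0.220912; B: 0.125511.
Posterior ∝ prior × likelihood. Numerator for A: 0.53·0.220912 = 0.117083.
Normalizing constant: 0.53·0.220912 + 0.47·0.125511 = 0.176073.
P(A | observation) = 0.117083 / 0.176073 = 0.664969.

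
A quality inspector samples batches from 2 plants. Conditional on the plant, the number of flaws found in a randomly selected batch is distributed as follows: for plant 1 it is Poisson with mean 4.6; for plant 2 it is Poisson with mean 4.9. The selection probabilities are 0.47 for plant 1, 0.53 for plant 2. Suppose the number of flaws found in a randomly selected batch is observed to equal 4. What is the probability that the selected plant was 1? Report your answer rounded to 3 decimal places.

Likelihoods P(X=4 | ·): 1: 0.187528; 2: 0.178867.
Posterior ∝ prior × likelihood. Numerator for 1: 0.47·0.187528 = 0.088138.
Normalizing constant: 0.47·0.187528 + 0.53·0.178867 = 0.182938.
P(1 | observation) = 0.088138 / 0.182938 = 0.481793.

0.482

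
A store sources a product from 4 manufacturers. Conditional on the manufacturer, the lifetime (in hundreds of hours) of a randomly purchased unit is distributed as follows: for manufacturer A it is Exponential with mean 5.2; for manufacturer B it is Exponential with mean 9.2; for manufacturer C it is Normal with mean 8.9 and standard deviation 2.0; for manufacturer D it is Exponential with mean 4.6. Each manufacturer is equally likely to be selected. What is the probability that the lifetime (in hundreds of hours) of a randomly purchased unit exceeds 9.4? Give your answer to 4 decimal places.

0.2637

Conditional on each manufacturer, P(X > 9.4): A: 0.164032; B: 0.359968; C: 0.401294; D: 0.129577.
By total probability, P(X > 9.4) = 0.25·0.164032 + 0.25·0.359968 + 0.25·0.401294 + 0.25·0.129577 = 0.263718.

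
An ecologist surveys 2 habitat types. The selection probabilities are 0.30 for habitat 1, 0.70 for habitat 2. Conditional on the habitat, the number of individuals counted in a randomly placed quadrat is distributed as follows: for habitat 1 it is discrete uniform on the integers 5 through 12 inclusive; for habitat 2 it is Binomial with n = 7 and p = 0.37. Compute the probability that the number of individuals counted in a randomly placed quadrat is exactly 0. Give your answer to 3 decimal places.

0.028

Conditional on each habitat, P(X = 0): 1: 0; 2: 0.0393898.
By total probability, P(X = 0) = 0.3·0 + 0.7·0.0393898 = 0.0275729.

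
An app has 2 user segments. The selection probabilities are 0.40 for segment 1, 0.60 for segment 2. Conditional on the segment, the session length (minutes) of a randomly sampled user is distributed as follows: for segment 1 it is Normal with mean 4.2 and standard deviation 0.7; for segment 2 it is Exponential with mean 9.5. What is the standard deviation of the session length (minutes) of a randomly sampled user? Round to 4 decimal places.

Per component, 1: μ=4.2, E[X²]=18.13; 2: μ=9.5, E[X²]=180.5.
E[X] = 0.4·4.2 + 0.6·9.5 = 7.38.
E[X²] = 0.4·18.13 + 0.6·180.5 = 115.552.
Var(X) = E[X²] − (E[X])² = 115.552 − 54.4644 = 61.0876.
SD(X) = √61.0876 = 7.81586.

7.8159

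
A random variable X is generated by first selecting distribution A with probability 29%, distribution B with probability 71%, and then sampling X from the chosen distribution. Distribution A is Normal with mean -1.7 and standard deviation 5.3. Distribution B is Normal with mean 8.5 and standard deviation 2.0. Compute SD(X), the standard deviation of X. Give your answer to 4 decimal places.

5.6928

Per component, A: μ=-1.7, E[X²]=30.98; B: μ=8.5, E[X²]=76.25.
E[X] = 0.29·-1.7 + 0.71·8.5 = 5.542.
E[X²] = 0.29·30.98 + 0.71·76.25 = 63.1217.
Var(X) = E[X²] − (E[X])² = 63.1217 − 30.7138 = 32.4079.
SD(X) = √32.4079 = 5.6928.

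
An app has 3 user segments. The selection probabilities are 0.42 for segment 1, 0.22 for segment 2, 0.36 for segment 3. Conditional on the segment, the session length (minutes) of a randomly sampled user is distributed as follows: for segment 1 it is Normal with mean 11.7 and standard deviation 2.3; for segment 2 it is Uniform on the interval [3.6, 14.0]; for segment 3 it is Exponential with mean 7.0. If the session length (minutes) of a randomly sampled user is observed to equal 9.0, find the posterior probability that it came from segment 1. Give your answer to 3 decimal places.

0.508

Likelihoods f(9.0 | ·): 1: 0.0870839; 2: 0.0961538; 3: 0.0394933.
Posterior ∝ prior × likelihood. Numerator for 1: 0.42·0.0870839 = 0.0365752.
Normalizing constant: 0.42·0.0870839 + 0.22·0.0961538 + 0.36·0.0394933 = 0.0719467.
P(1 | observation) = 0.0365752 / 0.0719467 = 0.508366.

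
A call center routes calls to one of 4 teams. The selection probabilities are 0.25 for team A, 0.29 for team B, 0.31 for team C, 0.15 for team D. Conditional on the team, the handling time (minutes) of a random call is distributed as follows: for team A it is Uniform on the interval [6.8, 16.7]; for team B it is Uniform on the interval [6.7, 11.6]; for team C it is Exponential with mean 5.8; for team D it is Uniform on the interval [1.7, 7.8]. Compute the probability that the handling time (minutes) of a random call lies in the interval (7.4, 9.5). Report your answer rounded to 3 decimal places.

Conditional on each team, P(7.4 < X < 9.5): A: 0.212121; B: 0.428571; C: 0.0848084; D: 0.0655738.
By total probability, P(7.4 < X < 9.5) = 0.25·0.212121 + 0.29·0.428571 + 0.31·0.0848084 + 0.15·0.0655738 = 0.213443.

0.213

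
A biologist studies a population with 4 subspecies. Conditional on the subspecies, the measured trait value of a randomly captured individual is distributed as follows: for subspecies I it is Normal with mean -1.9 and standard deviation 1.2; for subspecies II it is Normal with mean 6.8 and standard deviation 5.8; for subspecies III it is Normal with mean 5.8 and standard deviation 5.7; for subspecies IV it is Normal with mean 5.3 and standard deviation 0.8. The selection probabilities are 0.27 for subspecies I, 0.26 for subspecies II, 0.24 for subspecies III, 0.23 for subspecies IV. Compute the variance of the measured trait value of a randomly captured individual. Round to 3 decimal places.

Per component, I: μ=-1.9, E[X²]=5.05; II: μ=6.8, E[X²]=79.88; III: μ=5.8, E[X²]=66.13; IV: μ=5.3, E[X²]=28.73.
E[X] = 0.27·-1.9 + 0.26·6.8 + 0.24·5.8 + 0.23·5.3 = 3.866.
E[X²] = 0.27·5.05 + 0.26·79.88 + 0.24·66.13 + 0.23·28.73 = 44.6114.
Var(X) = E[X²] − (E[X])² = 44.6114 − 14.946 = 29.6654.

29.665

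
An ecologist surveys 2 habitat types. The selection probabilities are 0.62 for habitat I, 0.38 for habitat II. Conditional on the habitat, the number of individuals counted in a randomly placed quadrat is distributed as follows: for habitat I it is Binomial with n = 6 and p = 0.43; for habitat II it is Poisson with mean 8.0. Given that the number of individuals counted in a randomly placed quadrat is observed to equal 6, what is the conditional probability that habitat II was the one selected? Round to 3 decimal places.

Likelihoods P(X=6 | ·): I: 0.00632136; II: 0.122138.
Posterior ∝ prior × likelihood. Numerator for II: 0.38·0.122138 = 0.0464125.
Normalizing constant: 0.62·0.00632136 + 0.38·0.122138 = 0.0503318.
P(II | observation) = 0.0464125 / 0.0503318 = 0.922132.

0.922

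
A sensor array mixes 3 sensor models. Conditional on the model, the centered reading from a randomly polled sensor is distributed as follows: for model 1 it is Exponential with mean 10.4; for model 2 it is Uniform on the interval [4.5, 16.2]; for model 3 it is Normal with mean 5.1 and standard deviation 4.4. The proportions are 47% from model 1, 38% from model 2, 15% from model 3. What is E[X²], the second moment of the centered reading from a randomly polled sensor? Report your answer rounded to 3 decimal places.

153.517

For each component E[X²] = Var + (mean)², giving 1: 216.32; 2: 118.53; 3: 45.37.
Overall E[X²] = 0.47·216.32 + 0.38·118.53 + 0.15·45.37 = 153.517.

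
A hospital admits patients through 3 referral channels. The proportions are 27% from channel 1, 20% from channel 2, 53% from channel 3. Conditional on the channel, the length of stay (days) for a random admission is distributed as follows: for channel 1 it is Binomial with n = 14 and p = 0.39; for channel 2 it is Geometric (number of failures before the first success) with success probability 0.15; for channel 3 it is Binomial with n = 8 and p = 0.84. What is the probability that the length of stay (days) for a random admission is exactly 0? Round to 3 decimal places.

Conditional on each channel, P(X = 0): 1: 0.000987683; 2: 0.15; 3: 4.29497e-07.
By total probability, P(X = 0) = 0.27·0.000987683 + 0.2·0.15 + 0.53·4.29497e-07 = 0.0302669.

0.030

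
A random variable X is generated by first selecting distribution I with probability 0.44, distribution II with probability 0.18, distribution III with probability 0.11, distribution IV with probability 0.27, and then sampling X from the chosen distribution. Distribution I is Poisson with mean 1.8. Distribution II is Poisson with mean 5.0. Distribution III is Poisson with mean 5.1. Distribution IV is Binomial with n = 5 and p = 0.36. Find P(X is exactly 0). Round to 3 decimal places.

0.104

Conditional on each component, P(X = 0): I: 0.165299; II: 0.00673795; III: 0.00609675; IV: 0.107374.
By total probability, P(X = 0) = 0.44·0.165299 + 0.18·0.00673795 + 0.11·0.00609675 + 0.27·0.107374 = 0.103606.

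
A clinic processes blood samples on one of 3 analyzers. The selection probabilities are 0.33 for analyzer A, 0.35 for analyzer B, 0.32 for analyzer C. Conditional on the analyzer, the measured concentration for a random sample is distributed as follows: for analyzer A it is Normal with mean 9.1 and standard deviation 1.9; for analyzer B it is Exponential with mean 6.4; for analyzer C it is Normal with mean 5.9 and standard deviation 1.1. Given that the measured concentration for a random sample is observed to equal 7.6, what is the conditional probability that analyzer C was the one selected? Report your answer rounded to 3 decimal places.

Likelihoods f(7.6 | ·): A: 0.15375; B: 0.0476536; C: 0.109869.
Posterior ∝ prior × likelihood. Numerator for C: 0.32·0.109869 = 0.0351582.
Normalizing constant: 0.33·0.15375 + 0.35·0.0476536 + 0.32·0.109869 = 0.102574.
P(C | observation) = 0.0351582 / 0.102574 = 0.342758.

0.343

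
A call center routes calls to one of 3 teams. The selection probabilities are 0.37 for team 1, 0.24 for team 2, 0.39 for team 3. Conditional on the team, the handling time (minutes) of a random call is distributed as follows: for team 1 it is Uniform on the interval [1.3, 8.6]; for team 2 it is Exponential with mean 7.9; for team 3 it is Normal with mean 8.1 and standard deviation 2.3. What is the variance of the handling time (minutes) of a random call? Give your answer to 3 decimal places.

Per component, 1: μ=4.95, E[X²]=28.9433; 2: μ=7.9, E[X²]=124.82; 3: μ=8.1, E[X²]=70.9.
E[X] = 0.37·4.95 + 0.24·7.9 + 0.39·8.1 = 6.8865.
E[X²] = 0.37·28.9433 + 0.24·124.82 + 0.39·70.9 = 68.3168.
Var(X) = E[X²] − (E[X])² = 68.3168 − 47.4239 = 20.893.

20.893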